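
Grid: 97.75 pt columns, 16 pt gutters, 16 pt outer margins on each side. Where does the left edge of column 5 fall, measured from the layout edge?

471 pt

Column 5 starts at margin + 4·(column + gutter) = 16 + 4·113.75 = 471 pt.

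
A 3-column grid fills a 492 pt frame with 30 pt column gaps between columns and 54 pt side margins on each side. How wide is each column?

Content width = 492 − 2·54 = 384 pt.
3c + 2·30 = 384 → 3c = 324 → c = 108 pt.

108 pt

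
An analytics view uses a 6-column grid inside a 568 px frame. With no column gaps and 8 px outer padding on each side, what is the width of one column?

Content width = 568 − 2·8 = 552 px.
6c = 552 → c = 92 px.

92 px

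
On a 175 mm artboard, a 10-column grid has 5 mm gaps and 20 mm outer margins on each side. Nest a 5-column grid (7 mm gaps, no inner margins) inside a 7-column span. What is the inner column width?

13 mm

Subtract both margins: 175 − 2·20 = 135 mm.
10c + 9·5 = 135 → 10c = 90 → c = 9 mm.
7-column span = 7·9 + 6·5 = 93 mm.
93 − 4·7 = 65; ÷5 gives d = 13 mm.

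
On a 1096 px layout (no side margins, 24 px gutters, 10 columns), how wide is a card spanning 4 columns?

10c + 9·24 = 1096 → 10c = 880 → c = 88 px.
Span of 4: 4·88 + 3·24 = 352 + 72 = 424 px.

424 px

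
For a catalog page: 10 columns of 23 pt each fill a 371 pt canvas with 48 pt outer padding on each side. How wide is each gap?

5 pt

Content width = 371 − 2·48 = 275 pt.
Columns use 230 pt, leaving 45 pt across 9 gaps = 5 pt each.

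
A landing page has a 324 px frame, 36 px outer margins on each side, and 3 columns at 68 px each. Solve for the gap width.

24 px

Take off 72 px of margins, leaving 252 px.
3·68 + 2g = 252 → 2g = 48 → g = 24 px.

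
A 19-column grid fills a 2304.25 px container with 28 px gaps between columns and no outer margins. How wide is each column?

94.75 px

Subtracting 18 gaps of 28 leaves 1800.25 for 19 columns, so c = 94.75 px.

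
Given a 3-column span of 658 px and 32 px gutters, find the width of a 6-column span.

3c + 2·32 = 658 → 3c = 594 → c = 198 px.
6 columns plus 5 gutters: 1188 + 160 = 1348 px.

1348 px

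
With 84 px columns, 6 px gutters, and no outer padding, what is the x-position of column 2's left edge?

90 px

No margin, so column 2 starts at 1·(column + gutter) = 1·90 = 90 px.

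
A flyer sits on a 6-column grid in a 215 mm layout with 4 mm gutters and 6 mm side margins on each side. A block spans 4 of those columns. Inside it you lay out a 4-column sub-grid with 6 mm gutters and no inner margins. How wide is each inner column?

29 mm

Take off 12 mm of margins, leaving 203 mm.
6 columns + 5 gutters: 6c + 5·4 = 203.
6c = 203 − 20 = 183, so c = 30.5 mm.
Span of 4: 4·30.5 + 3·4 = 122 + 12 = 134 mm.
Subtracting 3 gutters of 6 leaves 116 for 4 columns, so d = 29 mm.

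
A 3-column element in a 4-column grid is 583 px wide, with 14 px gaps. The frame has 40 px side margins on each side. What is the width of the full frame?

862 px

583 − 2·14 = 555; ÷3 gives c = 185 px.
Adding margins, columns and gutters: 80 + 740 + 42 = 862 px.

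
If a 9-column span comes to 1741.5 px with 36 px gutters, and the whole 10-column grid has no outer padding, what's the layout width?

1939 px

1741.5 − 8·36 = 1453.5; ÷9 gives c = 161.5 px.
Layout = 10·161.5 + 9·36 = 1615 + 324 = 1939 px.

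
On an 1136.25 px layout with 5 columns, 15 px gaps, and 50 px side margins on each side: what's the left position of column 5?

Content = 1136.25 − 2·50 = 1036.25 px.
5 columns + 4 gaps: 5c + 4·15 = 1036.25.
5c = 1036.25 − 60 = 976.25, so c = 195.25 px.
Before column 5: the margin + 4 columns + 4 gaps.
Offset = 50 + 4·(195.25 + 15) = 50 + 841 = 891 px.

891 px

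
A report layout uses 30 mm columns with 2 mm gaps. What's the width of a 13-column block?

13 columns plus 12 gaps: 390 + 24 = 414 mm.

414 mm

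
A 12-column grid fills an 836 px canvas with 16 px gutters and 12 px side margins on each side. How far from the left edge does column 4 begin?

219 px

Content = 836 − 2·12 = 812 px.
12c + 11·16 = 812 → 12c = 636 → c = 53 px.
Column 4 starts at margin + 3·(column + gutter) = 12 + 3·69 = 219 px.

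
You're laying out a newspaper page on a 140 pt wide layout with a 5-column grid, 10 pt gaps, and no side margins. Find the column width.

20 pt

Subtracting 4 gaps of 10 leaves 100 for 5 columns, so c = 20 pt.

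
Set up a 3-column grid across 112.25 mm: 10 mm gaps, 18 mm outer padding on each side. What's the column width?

18.75 mm

Take off 36 mm of margins, leaving 76.25 mm.
76.25 − 2·10 = 56.25; ÷3 gives c = 18.75 mm.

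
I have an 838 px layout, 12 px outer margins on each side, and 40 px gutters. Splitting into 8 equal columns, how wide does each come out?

Take off 24 px of margins, leaving 814 px.
8 columns + 7 gutters: 8c + 7·40 = 814.
8c = 814 − 280 = 534, so c = 66.75 px.

66.75 px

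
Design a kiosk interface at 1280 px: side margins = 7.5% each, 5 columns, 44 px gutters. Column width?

Margins: 7.5% × 1280 = 96 px each, so content = 1280 − 192 = 1088 px.
Subtracting 4 gutters of 44 leaves 912 for 5 columns, so c = 182.4 px.

182.4 px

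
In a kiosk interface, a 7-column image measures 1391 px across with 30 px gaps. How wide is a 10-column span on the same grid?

2000 px

7c + 6·30 = 1391 → 7c = 1211 → c = 173 px.
Span of 10: 10·173 + 9·30 = 1730 + 270 = 2000 px.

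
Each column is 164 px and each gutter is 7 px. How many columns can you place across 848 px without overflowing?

Each extra column adds 164 + 7 = 171 px.
(848 + 7) / 171 = 5.00, so 5 columns fit.

5 columns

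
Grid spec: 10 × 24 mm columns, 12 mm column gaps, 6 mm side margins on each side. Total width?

Total width: 2·6 + 10·24 + 9·12 = 360 mm.

360 mm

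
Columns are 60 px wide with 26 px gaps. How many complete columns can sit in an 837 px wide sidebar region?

Each extra column adds 60 + 26 = 86 px.
(837 + 26) / 86 = 10.03, so 10 columns fit.

10 columns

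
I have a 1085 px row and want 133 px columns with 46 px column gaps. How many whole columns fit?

Each extra column adds 133 + 46 = 179 px.
(1085 + 46) / 179 = 6.32, so 6 columns fit.

6 columns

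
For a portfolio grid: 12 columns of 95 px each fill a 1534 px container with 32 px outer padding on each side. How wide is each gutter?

30 px

Take off 64 px of margins, leaving 1470 px.
12·95 + 11g = 1470 → 11g = 330 → g = 30 px.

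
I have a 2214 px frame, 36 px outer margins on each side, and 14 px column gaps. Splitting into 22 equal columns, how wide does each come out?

Subtract both margins: 2214 − 2·36 = 2142 px.
2142 − 21·14 = 1848; ÷22 gives c = 84 px.

84 px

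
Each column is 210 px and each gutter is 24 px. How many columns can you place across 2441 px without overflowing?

10 columns

10 columns: 10·210 + 9·24 = 2316 px ≤ 2441.
11 columns: 2550 px > 2441. So 10.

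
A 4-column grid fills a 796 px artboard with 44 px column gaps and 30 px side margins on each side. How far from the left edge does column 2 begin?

225 px

Subtract both margins: 796 − 2·30 = 736 px.
4 columns + 3 column gaps: 4c + 3·44 = 736.
4c = 736 − 132 = 604, so c = 151 px.
Column 2 starts at margin + 1·(column + gutter) = 30 + 1·195 = 225 px.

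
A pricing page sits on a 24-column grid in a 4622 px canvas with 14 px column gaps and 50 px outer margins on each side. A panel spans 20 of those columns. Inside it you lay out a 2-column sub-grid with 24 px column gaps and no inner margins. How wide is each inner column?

1871 px

Subtract both margins: 4622 − 2·50 = 4522 px.
4522 − 23·14 = 4200; ÷24 gives c = 175 px.
Span of 20: 20·175 + 19·14 = 3500 + 266 = 3766 px.
2 columns + 1 column gap: 2d + 1·24 = 3766.
2d = 3766 − 24 = 3742, so d = 1871 px.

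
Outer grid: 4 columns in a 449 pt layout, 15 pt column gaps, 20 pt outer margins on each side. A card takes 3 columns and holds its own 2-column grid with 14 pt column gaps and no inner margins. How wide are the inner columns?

Subtract both margins: 449 − 2·20 = 409 pt.
4 columns + 3 column gaps: 4c + 3·15 = 409.
4c = 409 − 45 = 364, so c = 91 pt.
Span of 3: 3·91 + 2·15 = 273 + 30 = 303 pt.
2d + 1·14 = 303 → 2d = 289 → d = 144.5 pt.

144.5 pt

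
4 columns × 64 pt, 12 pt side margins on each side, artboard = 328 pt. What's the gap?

Content width = 328 − 2·12 = 304 pt.
Columns use 256 pt, leaving 48 pt across 3 gaps = 16 pt each.

16 pt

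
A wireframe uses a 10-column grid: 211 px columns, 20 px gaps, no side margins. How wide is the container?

Total width: 10·211 + 9·20 = 2290 px.

2290 px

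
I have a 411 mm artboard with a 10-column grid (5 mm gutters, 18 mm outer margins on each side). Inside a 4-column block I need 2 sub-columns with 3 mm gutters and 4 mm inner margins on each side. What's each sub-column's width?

Subtract both margins: 411 − 2·18 = 375 mm.
375 − 9·5 = 330; ÷10 gives c = 33 mm.
4 columns plus 3 gutters: 132 + 15 = 147 mm.
Inner content = 147 − 2·4 = 139 mm.
2 columns + 1 gutter: 2d + 1·3 = 139.
2d = 139 − 3 = 136, so d = 68 mm.

68 mm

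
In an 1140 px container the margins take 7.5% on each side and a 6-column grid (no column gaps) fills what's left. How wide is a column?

161.5 px

Each margin = 7.5% of 1140 = 85.5 px; content = 1140 − 2·85.5 = 969 px.
6c = 969 → c = 161.5 px.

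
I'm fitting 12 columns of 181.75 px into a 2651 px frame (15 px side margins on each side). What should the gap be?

40 px

Subtract both margins: 2651 − 2·15 = 2621 px.
12 columns take 12·181.75 = 2181 px; remaining 440 splits into 11 gaps.
g = 440 / 11 = 40 px.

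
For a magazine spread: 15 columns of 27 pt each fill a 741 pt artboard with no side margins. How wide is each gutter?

24 pt

15 columns take 15·27 = 405 pt; remaining 336 splits into 14 gutters.
g = 336 / 14 = 24 pt.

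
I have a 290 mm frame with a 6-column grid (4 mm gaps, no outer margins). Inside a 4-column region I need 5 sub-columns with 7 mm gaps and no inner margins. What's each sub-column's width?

6 columns + 5 gaps: 6c + 5·4 = 290.
6c = 290 − 20 = 270, so c = 45 mm.
4-column span = 4·45 + 3·4 = 192 mm.
Subtracting 4 gaps of 7 leaves 164 for 5 columns, so d = 32.8 mm.

32.8 mm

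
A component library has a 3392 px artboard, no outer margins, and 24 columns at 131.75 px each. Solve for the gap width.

10 px

Columns use 3162 px, leaving 230 px across 23 gaps = 10 px each.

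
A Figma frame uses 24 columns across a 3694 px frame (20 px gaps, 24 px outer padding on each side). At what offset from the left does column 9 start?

Take off 48 px of margins, leaving 3646 px.
24c + 23·20 = 3646 → 24c = 3186 → c = 132.75 px.
Column 9 starts at margin + 8·(column + gutter) = 24 + 8·152.75 = 1246 px.

1246 px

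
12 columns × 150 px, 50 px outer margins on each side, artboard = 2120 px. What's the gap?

20 px

Subtract both margins: 2120 − 2·50 = 2020 px.
12·150 + 11g = 2020 → 11g = 220 → g = 20 px.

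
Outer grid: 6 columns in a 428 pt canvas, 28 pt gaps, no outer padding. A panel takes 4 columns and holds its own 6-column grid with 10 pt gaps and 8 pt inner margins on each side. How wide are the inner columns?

35 pt

6 columns + 5 gaps: 6c + 5·28 = 428.
6c = 428 − 140 = 288, so c = 48 pt.
4-column span = 4·48 + 3·28 = 276 pt.
Inner content = 276 − 2·8 = 260 pt.
6d + 5·10 = 260 → 6d = 210 → d = 35 pt.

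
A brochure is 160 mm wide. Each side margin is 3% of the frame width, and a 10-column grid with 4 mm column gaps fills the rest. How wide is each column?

Each margin = 3% of 160 = 4.8 mm; content = 160 − 2·4.8 = 150.4 mm.
Subtracting 9 column gaps of 4 leaves 114.4 for 10 columns, so c = 11.44 mm.

11.44 mm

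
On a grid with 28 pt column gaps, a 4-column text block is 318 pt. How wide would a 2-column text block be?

318 − 3·28 = 234; ÷4 gives c = 58.5 pt.
2 columns plus 1 column gap: 117 + 28 = 145 pt.

145 pt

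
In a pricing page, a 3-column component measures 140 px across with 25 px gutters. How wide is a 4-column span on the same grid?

195 px

Subtracting 2 gutters of 25 leaves 90 for 3 columns, so c = 30 px.
4-column span = 4·30 + 3·25 = 195 px.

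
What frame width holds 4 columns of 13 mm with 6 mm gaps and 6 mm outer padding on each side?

Frame = 2·6 + 4·13 + 3·6 = 12 + 52 + 18 = 82 mm.

82 mm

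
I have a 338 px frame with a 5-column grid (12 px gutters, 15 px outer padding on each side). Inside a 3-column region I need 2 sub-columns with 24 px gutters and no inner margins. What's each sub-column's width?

78 px

Inside the margins: 338 − 30 = 308 px.
5 columns + 4 gutters: 5c + 4·12 = 308.
5c = 308 − 48 = 260, so c = 52 px.
3-column span = 3·52 + 2·12 = 180 px.
2d + 1·24 = 180 → 2d = 156 → d = 78 px.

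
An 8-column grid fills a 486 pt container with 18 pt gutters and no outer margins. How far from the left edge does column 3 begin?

8c + 7·18 = 486 → 8c = 360 → c = 45 pt.
No margin, so column 3 starts at 2·(column + gutter) = 2·63 = 126 pt.

126 pt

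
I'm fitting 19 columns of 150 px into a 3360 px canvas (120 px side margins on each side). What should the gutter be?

Content width = 3360 − 2·120 = 3120 px.
19 columns take 19·150 = 2850 px; remaining 270 splits into 18 gutters.
g = 270 / 18 = 15 px.

15 px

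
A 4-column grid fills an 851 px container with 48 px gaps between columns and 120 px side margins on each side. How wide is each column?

116.75 px

Take off 240 px of margins, leaving 611 px.
611 − 3·48 = 467; ÷4 gives c = 116.75 px.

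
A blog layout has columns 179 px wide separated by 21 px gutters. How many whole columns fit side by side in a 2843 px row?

Each extra column adds 179 + 21 = 200 px.
(2843 + 21) / 200 = 14.32, so 14 columns fit.

14 columns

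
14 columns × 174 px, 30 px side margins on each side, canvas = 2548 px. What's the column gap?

Take off 60 px of margins, leaving 2488 px.
14·174 + 13g = 2488 → 13g = 52 → g = 4 px.

4 px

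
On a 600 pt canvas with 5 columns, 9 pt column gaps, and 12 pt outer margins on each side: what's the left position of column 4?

363 pt

Take off 24 pt of margins, leaving 576 pt.
576 − 4·9 = 540; ÷5 gives c = 108 pt.
Column 4 starts at margin + 3·(column + gutter) = 12 + 3·117 = 363 pt.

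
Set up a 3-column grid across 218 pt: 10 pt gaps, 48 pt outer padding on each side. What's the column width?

34 pt

Inside the margins: 218 − 96 = 122 pt.
Subtracting 2 gaps of 10 leaves 102 for 3 columns, so c = 34 pt.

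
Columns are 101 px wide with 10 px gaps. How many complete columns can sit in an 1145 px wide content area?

10 columns: 10·101 + 9·10 = 1100 px ≤ 1145.
11 columns: 1211 px > 1145. So 10.

10 columns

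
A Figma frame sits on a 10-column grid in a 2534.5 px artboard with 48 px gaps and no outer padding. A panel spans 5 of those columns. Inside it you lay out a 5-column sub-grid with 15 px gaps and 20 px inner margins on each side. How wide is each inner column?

228.65 px

2534.5 − 9·48 = 2102.5; ÷10 gives c = 210.25 px.
Span of 5: 5·210.25 + 4·48 = 1051.25 + 192 = 1243.25 px.
Inner content = 1243.25 − 2·20 = 1203.25 px.
1203.25 − 4·15 = 1143.25; ÷5 gives d = 228.65 px.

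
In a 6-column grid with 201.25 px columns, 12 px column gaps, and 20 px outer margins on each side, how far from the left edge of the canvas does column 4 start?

Each column+gutter stride is 213.25 px; 3 of them past the 20 px margin is 20 + 639.75 = 659.75 px.

659.75 px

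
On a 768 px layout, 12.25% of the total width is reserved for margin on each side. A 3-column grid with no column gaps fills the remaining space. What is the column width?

Each margin = 12.25% of 768 = 94.08 px; content = 768 − 2·94.08 = 579.84 px.
3c = 579.84 → c = 193.28 px.

193.28 px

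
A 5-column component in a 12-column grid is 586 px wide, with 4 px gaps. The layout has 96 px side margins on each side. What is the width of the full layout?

1604 px

5 columns + 4 gaps: 5c + 4·4 = 586.
5c = 586 − 16 = 570, so c = 114 px.
Total width: 2·96 + 12·114 + 11·4 = 1604 px.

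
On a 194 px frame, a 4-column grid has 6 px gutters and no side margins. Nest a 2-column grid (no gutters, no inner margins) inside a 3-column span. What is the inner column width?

72 px

194 − 3·6 = 176; ÷4 gives c = 44 px.
3-column span = 3·44 + 2·6 = 144 px.
144 / 2 = 72 px per column.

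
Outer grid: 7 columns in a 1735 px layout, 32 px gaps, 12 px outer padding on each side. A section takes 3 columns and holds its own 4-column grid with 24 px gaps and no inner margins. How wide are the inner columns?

160.75 px

Take off 24 px of margins, leaving 1711 px.
1711 − 6·32 = 1519; ÷7 gives c = 217 px.
Span of 3: 3·217 + 2·32 = 651 + 64 = 715 px.
4d + 3·24 = 715 → 4d = 643 → d = 160.75 px.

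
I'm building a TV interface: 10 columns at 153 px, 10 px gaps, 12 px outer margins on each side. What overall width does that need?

Total width: 2·12 + 10·153 + 9·10 = 1644 px.

1644 px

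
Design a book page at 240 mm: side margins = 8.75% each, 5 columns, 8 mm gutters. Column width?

33.2 mm

240 × (1 − 2·8.75%) = 240 × 82.5% = 198 mm for the columns.
5c + 4·8 = 198 → 5c = 166 → c = 33.2 mm.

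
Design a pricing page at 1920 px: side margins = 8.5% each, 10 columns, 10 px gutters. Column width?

Margins: 8.5% × 1920 = 163.2 px each, so content = 1920 − 326.4 = 1593.6 px.
10 columns + 9 gutters: 10c + 9·10 = 1593.6.
10c = 1593.6 − 90 = 1503.6, so c = 150.36 px.

150.36 px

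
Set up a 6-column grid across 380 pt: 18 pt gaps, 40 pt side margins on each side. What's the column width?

35 pt

Content width = 380 − 2·40 = 300 pt.
6c + 5·18 = 300 → 6c = 210 → c = 35 pt.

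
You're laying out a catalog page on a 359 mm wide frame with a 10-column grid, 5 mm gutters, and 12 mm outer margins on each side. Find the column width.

Subtract both margins: 359 − 2·12 = 335 mm.
335 − 9·5 = 290; ÷10 gives c = 29 mm.

29 mm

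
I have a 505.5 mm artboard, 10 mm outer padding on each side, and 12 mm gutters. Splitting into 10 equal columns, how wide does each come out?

Subtract both margins: 505.5 − 2·10 = 485.5 mm.
10 columns + 9 gutters: 10c + 9·12 = 485.5.
10c = 485.5 − 108 = 377.5, so c = 37.75 mm.

37.75 mm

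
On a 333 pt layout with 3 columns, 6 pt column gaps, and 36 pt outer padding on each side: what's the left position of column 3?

214 pt

Subtract both margins: 333 − 2·36 = 261 pt.
3 columns + 2 column gaps: 3c + 2·6 = 261.
3c = 261 − 12 = 249, so c = 83 pt.
Each column+gutter stride is 89 pt; 2 of them past the 36 pt margin is 36 + 178 = 214 pt.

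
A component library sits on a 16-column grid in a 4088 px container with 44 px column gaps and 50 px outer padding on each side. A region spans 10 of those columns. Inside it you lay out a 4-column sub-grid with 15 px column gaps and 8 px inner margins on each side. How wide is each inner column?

603.75 px

Inside the margins: 4088 − 100 = 3988 px.
16c + 15·44 = 3988 → 16c = 3328 → c = 208 px.
10 columns plus 9 column gaps: 2080 + 396 = 2476 px.
Inner content = 2476 − 2·8 = 2460 px.
4d + 3·15 = 2460 → 4d = 2415 → d = 603.75 px.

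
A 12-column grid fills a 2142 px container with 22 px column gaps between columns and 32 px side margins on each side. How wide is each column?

Take off 64 px of margins, leaving 2078 px.
Subtracting 11 column gaps of 22 leaves 1836 for 12 columns, so c = 153 px.

153 px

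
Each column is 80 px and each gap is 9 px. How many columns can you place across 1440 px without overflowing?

k columns need k·80 + (k−1)·9 = k·89 − 9.
k·89 − 9 ≤ 1440 → k ≤ 1449 / 89 ≈ 16.28, so k = 16.

16 columns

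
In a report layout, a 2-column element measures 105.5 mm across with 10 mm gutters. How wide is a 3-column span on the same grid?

163.25 mm

2c + 1·10 = 105.5 → 2c = 95.5 → c = 47.75 mm.
Span of 3: 3·47.75 + 2·10 = 143.25 + 20 = 163.25 mm.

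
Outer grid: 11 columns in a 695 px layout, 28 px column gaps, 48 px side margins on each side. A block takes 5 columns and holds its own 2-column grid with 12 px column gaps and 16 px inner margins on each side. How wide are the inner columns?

Inside the margins: 695 − 96 = 599 px.
599 − 10·28 = 319; ÷11 gives c = 29 px.
5 columns plus 4 column gaps: 145 + 112 = 257 px.
Inner content = 257 − 2·16 = 225 px.
2 columns + 1 column gap: 2d + 1·12 = 225.
2d = 225 − 12 = 213, so d = 106.5 px.

106.5 px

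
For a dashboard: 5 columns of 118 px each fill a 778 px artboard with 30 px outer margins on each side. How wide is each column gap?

Subtract both margins: 778 − 2·30 = 718 px.
5 columns take 5·118 = 590 px; remaining 128 splits into 4 column gaps.
g = 128 / 4 = 32 px.

32 px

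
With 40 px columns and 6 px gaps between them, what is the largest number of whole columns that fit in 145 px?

3 columns

Each extra column adds 40 + 6 = 46 px.
(145 + 6) / 46 = 3.28, so 3 columns fit.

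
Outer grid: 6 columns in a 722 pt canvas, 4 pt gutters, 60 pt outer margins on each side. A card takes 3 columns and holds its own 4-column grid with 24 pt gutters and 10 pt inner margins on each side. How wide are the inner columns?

Outer content = 722 − 2·60 = 602 pt.
6 columns + 5 gutters: 6c + 5·4 = 602.
6c = 602 − 20 = 582, so c = 97 pt.
3-column span = 3·97 + 2·4 = 299 pt.
Inner content = 299 − 2·10 = 279 pt.
279 − 3·24 = 207; ÷4 gives d = 51.75 pt.

51.75 pt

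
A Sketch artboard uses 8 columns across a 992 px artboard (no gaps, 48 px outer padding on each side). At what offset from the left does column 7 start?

Inside the margins: 992 − 96 = 896 px.
896 / 8 = 112 px per column.
Before column 7: the margin + 6 columns + 6 gaps.
Offset = 48 + 6·(112 + 0) = 48 + 672 = 720 px.

720 px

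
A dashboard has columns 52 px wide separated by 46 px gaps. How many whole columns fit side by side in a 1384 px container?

Each extra column adds 52 + 46 = 98 px.
(1384 + 46) / 98 = 14.59, so 14 columns fit.

14 columns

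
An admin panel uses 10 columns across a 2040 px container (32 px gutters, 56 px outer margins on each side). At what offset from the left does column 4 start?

Content = 2040 − 2·56 = 1928 px.
Subtracting 9 gutters of 32 leaves 1640 for 10 columns, so c = 164 px.
Column 4 starts at margin + 3·(column + gutter) = 56 + 3·196 = 644 px.

644 px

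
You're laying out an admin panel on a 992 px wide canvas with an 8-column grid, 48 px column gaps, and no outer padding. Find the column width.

82 px

Subtracting 7 column gaps of 48 leaves 656 for 8 columns, so c = 82 px.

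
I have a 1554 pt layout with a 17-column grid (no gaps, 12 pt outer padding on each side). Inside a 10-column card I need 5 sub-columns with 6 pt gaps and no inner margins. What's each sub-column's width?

Inside the margins: 1554 − 24 = 1530 pt.
1530 / 17 = 90 pt per column.
With no gaps, 10 columns span 10·90 = 900 pt.
Subtracting 4 gaps of 6 leaves 876 for 5 columns, so d = 175.2 pt.

175.2 pt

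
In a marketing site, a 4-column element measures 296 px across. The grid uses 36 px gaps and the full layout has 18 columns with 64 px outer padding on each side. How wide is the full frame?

1586 px

4 columns + 3 gaps: 4c + 3·36 = 296.
4c = 296 − 108 = 188, so c = 47 px.
Total width: 2·64 + 18·47 + 17·36 = 1586 px.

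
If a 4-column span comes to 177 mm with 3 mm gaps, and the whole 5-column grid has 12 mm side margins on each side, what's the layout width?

177 − 3·3 = 168; ÷4 gives c = 42 mm.
Adding margins, columns and gutters: 24 + 210 + 12 = 246 mm.

246 mm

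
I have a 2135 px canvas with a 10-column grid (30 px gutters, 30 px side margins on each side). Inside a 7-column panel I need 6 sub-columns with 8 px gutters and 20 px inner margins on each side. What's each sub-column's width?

Inside the margins: 2135 − 60 = 2075 px.
10 columns + 9 gutters: 10c + 9·30 = 2075.
10c = 2075 − 270 = 1805, so c = 180.5 px.
Span of 7: 7·180.5 + 6·30 = 1263.5 + 180 = 1443.5 px.
Inner content = 1443.5 − 2·20 = 1403.5 px.
6d + 5·8 = 1403.5 → 6d = 1363.5 → d = 227.25 px.

227.25 px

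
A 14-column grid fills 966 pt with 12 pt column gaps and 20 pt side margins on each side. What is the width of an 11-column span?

725 pt

Take off 40 pt of margins, leaving 926 pt.
926 − 13·12 = 770; ÷14 gives c = 55 pt.
11 columns plus 10 column gaps: 605 + 120 = 725 pt.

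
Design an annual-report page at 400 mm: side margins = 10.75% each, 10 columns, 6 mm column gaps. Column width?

26 mm

400 × (1 − 2·10.75%) = 400 × 78.5% = 314 mm for the columns.
314 − 9·6 = 260; ÷10 gives c = 26 mm.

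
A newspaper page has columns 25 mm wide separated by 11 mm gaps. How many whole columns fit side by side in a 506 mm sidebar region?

14 columns

14 columns: 14·25 + 13·11 = 493 mm ≤ 506.
15 columns: 529 mm > 506. So 14.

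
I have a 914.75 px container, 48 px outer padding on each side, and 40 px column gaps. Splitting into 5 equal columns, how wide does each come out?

Inside the margins: 914.75 − 96 = 818.75 px.
5 columns + 4 column gaps: 5c + 4·40 = 818.75.
5c = 818.75 − 160 = 658.75, so c = 131.75 px.

131.75 px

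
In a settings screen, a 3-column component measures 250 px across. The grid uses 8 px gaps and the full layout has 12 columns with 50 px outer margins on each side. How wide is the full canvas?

Subtracting 2 gaps of 8 leaves 234 for 3 columns, so c = 78 px.
Total width: 2·50 + 12·78 + 11·8 = 1124 px.

1124 px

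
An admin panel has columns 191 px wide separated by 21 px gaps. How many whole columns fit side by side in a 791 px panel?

3 columns

Each extra column adds 191 + 21 = 212 px.
(791 + 21) / 212 = 3.83, so 3 columns fit.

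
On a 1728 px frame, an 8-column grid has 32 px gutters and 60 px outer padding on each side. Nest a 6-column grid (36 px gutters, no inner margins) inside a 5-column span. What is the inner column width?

Take off 120 px of margins, leaving 1608 px.
8 columns + 7 gutters: 8c + 7·32 = 1608.
8c = 1608 − 224 = 1384, so c = 173 px.
5-column span = 5·173 + 4·32 = 993 px.
Subtracting 5 gutters of 36 leaves 813 for 6 columns, so d = 135.5 px.

135.5 px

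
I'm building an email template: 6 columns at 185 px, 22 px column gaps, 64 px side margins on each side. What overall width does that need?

1348 px

Total width: 2·64 + 6·185 + 5·22 = 1348 px.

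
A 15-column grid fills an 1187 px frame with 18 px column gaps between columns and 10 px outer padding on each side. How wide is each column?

Content width = 1187 − 2·10 = 1167 px.
15 columns + 14 column gaps: 15c + 14·18 = 1167.
15c = 1167 − 252 = 915, so c = 61 px.

61 px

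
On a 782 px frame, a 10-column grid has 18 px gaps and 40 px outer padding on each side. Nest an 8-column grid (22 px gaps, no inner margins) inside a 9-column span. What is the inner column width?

59.5 px

Subtract both margins: 782 − 2·40 = 702 px.
702 − 9·18 = 540; ÷10 gives c = 54 px.
9-column span = 9·54 + 8·18 = 630 px.
Subtracting 7 gaps of 22 leaves 476 for 8 columns, so d = 59.5 px.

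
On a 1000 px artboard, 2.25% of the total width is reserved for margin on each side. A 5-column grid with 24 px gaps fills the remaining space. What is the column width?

Each margin = 2.25% of 1000 = 22.5 px; content = 1000 − 2·22.5 = 955 px.
Subtracting 4 gaps of 24 leaves 859 for 5 columns, so c = 171.8 px.

171.8 px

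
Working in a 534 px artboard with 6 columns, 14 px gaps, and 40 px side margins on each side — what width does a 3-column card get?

Inside the margins: 534 − 80 = 454 px.
454 − 5·14 = 384; ÷6 gives c = 64 px.
3 columns plus 2 gaps: 192 + 28 = 220 px.

220 px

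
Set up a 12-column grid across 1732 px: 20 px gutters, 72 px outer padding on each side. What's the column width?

114 px

Inside the margins: 1732 − 144 = 1588 px.
12c + 11·20 = 1588 → 12c = 1368 → c = 114 px.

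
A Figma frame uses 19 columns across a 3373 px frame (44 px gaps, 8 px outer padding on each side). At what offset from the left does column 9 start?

Inside the margins: 3373 − 16 = 3357 px.
3357 − 18·44 = 2565; ÷19 gives c = 135 px.
Each column+gutter stride is 179 px; 8 of them past the 8 px margin is 8 + 1432 = 1440 px.

1440 px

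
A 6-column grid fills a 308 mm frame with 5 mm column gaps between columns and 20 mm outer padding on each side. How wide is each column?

Take off 40 mm of margins, leaving 268 mm.
6c + 5·5 = 268 → 6c = 243 → c = 40.5 mm.

40.5 mm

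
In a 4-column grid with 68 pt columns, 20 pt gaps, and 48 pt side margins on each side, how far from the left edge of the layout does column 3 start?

Each column+gutter stride is 88 pt; 2 of them past the 48 pt margin is 48 + 176 = 224 pt.

224 pt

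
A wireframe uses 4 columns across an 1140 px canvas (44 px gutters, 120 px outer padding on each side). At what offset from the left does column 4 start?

828 px

Content = 1140 − 2·120 = 900 px.
900 − 3·44 = 768; ÷4 gives c = 192 px.
Before column 4: the margin + 3 columns + 3 gutters.
Offset = 120 + 3·(192 + 44) = 120 + 708 = 828 px.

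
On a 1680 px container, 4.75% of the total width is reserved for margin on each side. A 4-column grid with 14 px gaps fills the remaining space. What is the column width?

Margins: 4.75% × 1680 = 79.8 px each, so content = 1680 − 159.6 = 1520.4 px.
Subtracting 3 gaps of 14 leaves 1478.4 for 4 columns, so c = 369.6 px.

369.6 px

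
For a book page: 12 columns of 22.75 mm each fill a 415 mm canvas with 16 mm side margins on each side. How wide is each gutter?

Content width = 415 − 2·16 = 383 mm.
12 columns take 12·22.75 = 273 mm; remaining 110 splits into 11 gutters.
g = 110 / 11 = 10 mm.

10 mm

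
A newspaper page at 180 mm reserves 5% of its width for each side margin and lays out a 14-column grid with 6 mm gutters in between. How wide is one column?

6 mm

Margins: 5% × 180 = 9 mm each, so content = 180 − 18 = 162 mm.
162 − 13·6 = 84; ÷14 gives c = 6 mm.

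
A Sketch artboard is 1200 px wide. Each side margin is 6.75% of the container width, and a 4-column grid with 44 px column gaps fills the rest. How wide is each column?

226.5 px

1200 × (1 − 2·6.75%) = 1200 × 86.5% = 1038 px for the columns.
4c + 3·44 = 1038 → 4c = 906 → c = 226.5 px.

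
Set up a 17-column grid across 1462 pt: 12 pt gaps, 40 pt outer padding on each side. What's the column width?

Inside the margins: 1462 − 80 = 1382 pt.
17 columns + 16 gaps: 17c + 16·12 = 1382.
17c = 1382 − 192 = 1190, so c = 70 pt.

70 pt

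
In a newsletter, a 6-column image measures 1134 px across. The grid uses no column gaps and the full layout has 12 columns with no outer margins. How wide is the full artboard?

2268 px

1134 / 6 = 189 px per column.
Artboard = 12·189 = 2268 = 2268 px.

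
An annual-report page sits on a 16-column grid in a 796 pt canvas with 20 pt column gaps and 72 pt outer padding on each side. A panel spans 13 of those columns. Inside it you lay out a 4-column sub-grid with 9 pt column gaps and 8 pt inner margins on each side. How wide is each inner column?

120.75 pt

Take off 144 pt of margins, leaving 652 pt.
16c + 15·20 = 652 → 16c = 352 → c = 22 pt.
13 columns plus 12 column gaps: 286 + 240 = 526 pt.
Inner content = 526 − 2·8 = 510 pt.
Subtracting 3 column gaps of 9 leaves 483 for 4 columns, so d = 120.75 pt.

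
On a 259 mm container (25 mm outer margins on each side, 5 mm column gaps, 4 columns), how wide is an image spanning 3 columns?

Content width = 259 − 2·25 = 209 mm.
209 − 3·5 = 194; ÷4 gives c = 48.5 mm.
3 columns plus 2 column gaps: 145.5 + 10 = 155.5 mm.

155.5 mm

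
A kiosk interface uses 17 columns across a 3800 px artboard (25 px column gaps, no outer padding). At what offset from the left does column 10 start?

17c + 16·25 = 3800 → 17c = 3400 → c = 200 px.
Each column+gutter stride is 225 px; with no margin, 9 of them is 2025 px.

2025 px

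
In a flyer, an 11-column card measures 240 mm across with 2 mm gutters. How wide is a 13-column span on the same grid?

11 columns + 10 gutters: 11c + 10·2 = 240.
11c = 240 − 20 = 220, so c = 20 mm.
13-column span = 13·20 + 12·2 = 284 mm.

284 mm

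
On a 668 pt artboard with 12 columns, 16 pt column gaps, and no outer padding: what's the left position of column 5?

12c + 11·16 = 668 → 12c = 492 → c = 41 pt.
No margin, so column 5 starts at 4·(column + gutter) = 4·57 = 228 pt.

228 pt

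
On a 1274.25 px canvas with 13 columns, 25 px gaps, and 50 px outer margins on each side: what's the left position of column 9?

Inside the margins: 1274.25 − 100 = 1174.25 px.
13 columns + 12 gaps: 13c + 12·25 = 1174.25.
13c = 1174.25 − 300 = 874.25, so c = 67.25 px.
Before column 9: the margin + 8 columns + 8 gaps.
Offset = 50 + 8·(67.25 + 25) = 50 + 738 = 788 px.

788 px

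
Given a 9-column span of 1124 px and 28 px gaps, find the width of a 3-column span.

356 px

9c + 8·28 = 1124 → 9c = 900 → c = 100 px.
Span of 3: 3·100 + 2·28 = 300 + 56 = 356 px.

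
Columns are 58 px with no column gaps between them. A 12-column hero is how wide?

696 px

12-column span = 12·58 = 696 px.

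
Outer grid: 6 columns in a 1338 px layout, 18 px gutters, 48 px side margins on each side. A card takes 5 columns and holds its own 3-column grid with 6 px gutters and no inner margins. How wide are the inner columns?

340 px

Take off 96 px of margins, leaving 1242 px.
Subtracting 5 gutters of 18 leaves 1152 for 6 columns, so c = 192 px.
5-column span = 5·192 + 4·18 = 1032 px.
3 columns + 2 gutters: 3d + 2·6 = 1032.
3d = 1032 − 12 = 1020, so d = 340 px.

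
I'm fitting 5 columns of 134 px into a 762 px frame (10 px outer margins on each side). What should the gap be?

Inside the margins: 762 − 20 = 742 px.
Columns use 670 px, leaving 72 px across 4 gaps = 18 px each.

18 px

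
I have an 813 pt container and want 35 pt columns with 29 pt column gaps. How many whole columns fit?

13 columns

k columns need k·35 + (k−1)·29 = k·64 − 29.
k·64 − 29 ≤ 813 → k ≤ 842 / 64 ≈ 13.16, so k = 13.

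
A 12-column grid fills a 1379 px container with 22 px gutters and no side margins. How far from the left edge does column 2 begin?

12c + 11·22 = 1379 → 12c = 1137 → c = 94.75 px.
Before column 2: 1 column + 1 gutter.
Offset = 1·(94.75 + 22) = 1·116.75 = 116.75 px.

116.75 px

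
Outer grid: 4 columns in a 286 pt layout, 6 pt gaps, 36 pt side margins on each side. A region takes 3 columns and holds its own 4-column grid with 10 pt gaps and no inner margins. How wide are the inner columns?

Outer content = 286 − 2·36 = 214 pt.
4 columns + 3 gaps: 4c + 3·6 = 214.
4c = 214 − 18 = 196, so c = 49 pt.
3-column span = 3·49 + 2·6 = 159 pt.
4d + 3·10 = 159 → 4d = 129 → d = 32.25 pt.

32.25 pt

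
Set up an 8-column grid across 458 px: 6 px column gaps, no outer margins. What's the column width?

52 px

458 − 7·6 = 416; ÷8 gives c = 52 px.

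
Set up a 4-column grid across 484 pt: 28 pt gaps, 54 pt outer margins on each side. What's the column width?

73 pt

Subtract both margins: 484 − 2·54 = 376 pt.
Subtracting 3 gaps of 28 leaves 292 for 4 columns, so c = 73 pt.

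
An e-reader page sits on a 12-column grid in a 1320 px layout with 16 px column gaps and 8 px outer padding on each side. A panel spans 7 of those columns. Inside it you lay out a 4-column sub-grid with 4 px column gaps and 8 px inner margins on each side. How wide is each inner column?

181.5 px

Outer content = 1320 − 2·8 = 1304 px.
1304 − 11·16 = 1128; ÷12 gives c = 94 px.
7-column span = 7·94 + 6·16 = 754 px.
Inner content = 754 − 2·8 = 738 px.
Subtracting 3 column gaps of 4 leaves 726 for 4 columns, so d = 181.5 px.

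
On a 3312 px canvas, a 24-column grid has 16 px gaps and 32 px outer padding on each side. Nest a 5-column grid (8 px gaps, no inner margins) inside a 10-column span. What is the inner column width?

Subtract both margins: 3312 − 2·32 = 3248 px.
24c + 23·16 = 3248 → 24c = 2880 → c = 120 px.
Span of 10: 10·120 + 9·16 = 1200 + 144 = 1344 px.
5d + 4·8 = 1344 → 5d = 1312 → d = 262.4 px.

262.4 px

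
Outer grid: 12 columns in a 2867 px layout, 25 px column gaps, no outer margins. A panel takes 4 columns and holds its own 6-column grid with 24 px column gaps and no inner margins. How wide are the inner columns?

2867 − 11·25 = 2592; ÷12 gives c = 216 px.
4-column span = 4·216 + 3·25 = 939 px.
Subtracting 5 column gaps of 24 leaves 819 for 6 columns, so d = 136.5 px.

136.5 px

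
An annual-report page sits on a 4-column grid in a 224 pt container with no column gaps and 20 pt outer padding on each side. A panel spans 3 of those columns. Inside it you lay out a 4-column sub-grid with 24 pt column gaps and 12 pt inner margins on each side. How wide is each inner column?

10.5 pt

Outer content = 224 − 2·20 = 184 pt.
4c = 184 → c = 46 pt.
3-column span = 3·46 = 138 pt.
Inner content = 138 − 2·12 = 114 pt.
4 columns + 3 column gaps: 4d + 3·24 = 114.
4d = 114 − 72 = 42, so d = 10.5 pt.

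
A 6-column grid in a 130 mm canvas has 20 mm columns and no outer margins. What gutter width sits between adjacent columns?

Columns use 120 mm, leaving 10 mm across 5 gutters = 2 mm each.

2 mm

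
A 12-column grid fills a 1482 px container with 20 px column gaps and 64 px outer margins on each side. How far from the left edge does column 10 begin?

1094.5 px

Subtract both margins: 1482 − 2·64 = 1354 px.
12 columns + 11 column gaps: 12c + 11·20 = 1354.
12c = 1354 − 220 = 1134, so c = 94.5 px.
Each column+gutter stride is 114.5 px; 9 of them past the 64 px margin is 64 + 1030.5 = 1094.5 px.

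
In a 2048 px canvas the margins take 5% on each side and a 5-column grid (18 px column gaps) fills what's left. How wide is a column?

354.24 px

2048 × (1 − 2·5%) = 2048 × 90% = 1843.2 px for the columns.
1843.2 − 4·18 = 1771.2; ÷5 gives c = 354.24 px.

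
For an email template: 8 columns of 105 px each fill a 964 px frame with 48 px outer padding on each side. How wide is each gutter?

Content width = 964 − 2·48 = 868 px.
Columns use 840 px, leaving 28 px across 7 gutters = 4 px each.

4 px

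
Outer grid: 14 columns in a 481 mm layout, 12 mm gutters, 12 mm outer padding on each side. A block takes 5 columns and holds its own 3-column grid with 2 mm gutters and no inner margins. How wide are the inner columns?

Subtract both margins: 481 − 2·12 = 457 mm.
14c + 13·12 = 457 → 14c = 301 → c = 21.5 mm.
5 columns plus 4 gutters: 107.5 + 48 = 155.5 mm.
155.5 − 2·2 = 151.5; ÷3 gives d = 50.5 mm.

50.5 mm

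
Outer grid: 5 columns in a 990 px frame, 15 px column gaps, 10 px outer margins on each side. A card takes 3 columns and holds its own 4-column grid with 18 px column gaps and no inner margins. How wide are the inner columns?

130.5 px

Subtract both margins: 990 − 2·10 = 970 px.
5c + 4·15 = 970 → 5c = 910 → c = 182 px.
3 columns plus 2 column gaps: 546 + 30 = 576 px.
Subtracting 3 column gaps of 18 leaves 522 for 4 columns, so d = 130.5 px.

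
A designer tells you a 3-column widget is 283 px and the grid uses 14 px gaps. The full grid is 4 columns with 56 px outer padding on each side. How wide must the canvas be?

494 px

283 − 2·14 = 255; ÷3 gives c = 85 px.
Canvas = 2·56 + 4·85 + 3·14 = 112 + 340 + 42 = 494 px.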